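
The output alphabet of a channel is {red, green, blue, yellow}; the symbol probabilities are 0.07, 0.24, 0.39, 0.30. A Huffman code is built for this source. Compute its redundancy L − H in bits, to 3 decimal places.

0.106 bits

Entropy H = −Σ p log₂ p ≈ 1.8136 bits.
Huffman merges: 7/100+6/25→31/100; 3/10+31/100→61/100; 39/100+61/100→1. L = 48/25 ≈ 1.9200.
L − H = 1.9200 − 1.8136 = 0.106 bits.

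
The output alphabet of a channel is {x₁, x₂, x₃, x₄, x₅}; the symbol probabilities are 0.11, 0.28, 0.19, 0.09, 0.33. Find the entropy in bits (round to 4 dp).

H = −Σ pᵢ log₂ pᵢ.
−0.11·log₂(0.11) = 0.3503
−0.28·log₂(0.28) = 0.5142
−0.19·log₂(0.19) = 0.4552
−0.09·log₂(0.09) = 0.3127
−0.33·log₂(0.33) = 0.5278
Sum ≈ 2.1602 → 2.1602 bits.

2.1602 bits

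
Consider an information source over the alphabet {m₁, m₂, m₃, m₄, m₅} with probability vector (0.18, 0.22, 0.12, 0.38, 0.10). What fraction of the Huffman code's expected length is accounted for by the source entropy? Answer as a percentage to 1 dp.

Entropy H = −Σ p log₂ p ≈ 2.1556 bits.
Huffman merges: 1/10+3/25→11/50; 9/50+11/50→2/5; 11/50+19/50→3/5; 2/5+3/5→1. L = 111/50 ≈ 2.2200.
Efficiency = H/L = 2.1556/2.2200 = 97.1%.

97.1%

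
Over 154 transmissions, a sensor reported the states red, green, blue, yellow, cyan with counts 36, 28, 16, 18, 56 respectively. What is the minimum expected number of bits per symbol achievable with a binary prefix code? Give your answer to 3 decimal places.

Probabilities are the counts divided by 154.
Repeatedly combine the two least-probable nodes; the expected code length is the sum of the merged weights.
merge 8/77 + 9/77 → 17/77
merge 2/11 + 17/77 → 31/77
merge 18/77 + 4/11 → 46/77
merge 31/77 + 46/77 → 1
L = 17/77 + 31/77 + 46/77 + 1 = 171/77 ≈ 2.221 bits/symbol.

2.221 bits/symbol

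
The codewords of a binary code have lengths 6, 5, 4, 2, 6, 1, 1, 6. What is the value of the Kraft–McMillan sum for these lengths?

With common denominator 2^6 = 64: Σ 2^(−ℓᵢ) = 1/64 + 2/64 + 4/64 + 16/64 + 1/64 + 32/64 + 32/64 + 1/64 = 89/64 = 1.390625.

1.390625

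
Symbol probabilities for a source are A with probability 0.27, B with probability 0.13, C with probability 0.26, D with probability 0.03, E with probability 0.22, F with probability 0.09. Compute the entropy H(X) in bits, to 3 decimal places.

2.343 bits

H = −Σ pᵢ log₂ pᵢ.
−0.27·log₂(0.27) = 0.5100
−0.13·log₂(0.13) = 0.3826
−0.26·log₂(0.26) = 0.5053
−0.03·log₂(0.03) = 0.1518
−0.22·log₂(0.22) = 0.4806
−0.09·log₂(0.09) = 0.3127
Sum ≈ 2.3429 → 2.343 bits.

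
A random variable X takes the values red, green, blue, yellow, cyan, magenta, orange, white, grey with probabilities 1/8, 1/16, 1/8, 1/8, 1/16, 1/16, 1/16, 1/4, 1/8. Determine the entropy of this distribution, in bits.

3 bits

Each probability is a power of 1/2, so log₂(1/p) is an integer.
H = Σ p·log₂(1/p) = 1/8·3 + 1/16·4 + 1/8·3 + 1/8·3 + 1/16·4 + 1/16·4 + 1/16·4 + 1/4·2 + 1/8·3 = 3 bits.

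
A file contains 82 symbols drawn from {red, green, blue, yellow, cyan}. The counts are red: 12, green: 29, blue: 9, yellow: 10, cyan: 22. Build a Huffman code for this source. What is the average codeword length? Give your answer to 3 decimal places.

2.232 bits/symbol

Probabilities are the counts divided by 82.
Repeatedly combine the two least-probable nodes; the expected code length is the sum of the merged weights.
merge 9/82 + 5/41 → 19/82
merge 6/41 + 19/82 → 31/82
merge 11/41 + 29/82 → 51/82
merge 31/82 + 51/82 → 1
L = 19/82 + 31/82 + 51/82 + 1 = 183/82 ≈ 2.232 bits/symbol.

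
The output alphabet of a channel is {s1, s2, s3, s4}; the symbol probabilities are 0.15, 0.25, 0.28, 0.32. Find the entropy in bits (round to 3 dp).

1.951 bits

H = −Σ pᵢ log₂ pᵢ.
−0.15·log₂(0.15) = 0.4105
−0.25·log₂(0.25) = 0.5000
−0.28·log₂(0.28) = 0.5142
−0.32·log₂(0.32) = 0.5260
Sum ≈ 1.9508 → 1.951 bits.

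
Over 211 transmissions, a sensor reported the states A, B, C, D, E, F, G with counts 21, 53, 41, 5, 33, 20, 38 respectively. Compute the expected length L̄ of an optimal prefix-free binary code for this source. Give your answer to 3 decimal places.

Probabilities are the counts divided by 211.
Repeatedly combine the two least-probable nodes; the expected code length is the sum of the merged weights.
merge 5/211 + 20/211 → 25/211
merge 21/211 + 25/211 → 46/211
merge 33/211 + 38/211 → 71/211
merge 41/211 + 46/211 → 87/211
merge 53/211 + 71/211 → 124/211
merge 87/211 + 124/211 → 1
L = 25/211 + 46/211 + 71/211 + 87/211 + 124/211 + 1 = 564/211 ≈ 2.673 bits/symbol.

2.673 bits/symbol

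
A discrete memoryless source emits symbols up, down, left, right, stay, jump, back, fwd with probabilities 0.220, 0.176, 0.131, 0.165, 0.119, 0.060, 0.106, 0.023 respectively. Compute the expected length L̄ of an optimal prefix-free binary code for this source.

Repeatedly combine the two least-probable nodes; the expected code length is the sum of the merged weights.
merge 23/1000 + 3/50 → 83/1000
merge 83/1000 + 53/500 → 189/1000
merge 119/1000 + 131/1000 → 1/4
merge 33/200 + 22/125 → 341/1000
merge 189/1000 + 11/50 → 409/1000
merge 1/4 + 341/1000 → 591/1000
merge 409/1000 + 591/1000 → 1
L = 83/1000 + 189/1000 + 1/4 + 341/1000 + 409/1000 + 591/1000 + 1 = 2863/1000 = 2.863 bits/symbol.

2.863 bits/symbol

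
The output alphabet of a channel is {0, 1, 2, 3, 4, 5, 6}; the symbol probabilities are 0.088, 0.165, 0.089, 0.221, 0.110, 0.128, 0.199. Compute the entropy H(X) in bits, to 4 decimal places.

2.7228 bits

H = −Σ pᵢ log₂ pᵢ.
−0.088·log₂(0.088) = 0.3086
−0.165·log₂(0.165) = 0.4289
−0.089·log₂(0.089) = 0.3106
−0.221·log₂(0.221) = 0.4813
−0.110·log₂(0.110) = 0.3503
−0.128·log₂(0.128) = 0.3796
−0.199·log₂(0.199) = 0.4635
Sum ≈ 2.7228 → 2.7228 bits.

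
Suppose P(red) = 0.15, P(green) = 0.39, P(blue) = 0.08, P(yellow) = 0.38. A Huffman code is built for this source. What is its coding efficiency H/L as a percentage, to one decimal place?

Entropy H = −Σ p log₂ p ≈ 1.7623 bits.
Huffman merges: 2/25+3/20→23/100; 23/100+19/50→61/100; 39/100+61/100→1. L = 46/25 ≈ 1.8400.
Efficiency = H/L = 1.7623/1.8400 = 95.8%.

95.8%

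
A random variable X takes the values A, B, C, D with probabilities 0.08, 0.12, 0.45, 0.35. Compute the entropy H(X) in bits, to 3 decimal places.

H = −Σ pᵢ log₂ pᵢ.
−0.08·log₂(0.08) = 0.2915
−0.12·log₂(0.12) = 0.3671
−0.45·log₂(0.45) = 0.5184
−0.35·log₂(0.35) = 0.5301
Sum ≈ 1.7071 → 1.707 bits.

1.707 bits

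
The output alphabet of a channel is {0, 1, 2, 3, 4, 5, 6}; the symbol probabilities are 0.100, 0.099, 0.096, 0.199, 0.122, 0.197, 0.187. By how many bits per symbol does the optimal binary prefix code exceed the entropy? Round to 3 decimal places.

0.064 bits

Entropy H = −Σ p log₂ p ≈ 2.7349 bits.
Huffman merges: 12/125+99/1000→39/200; 1/10+61/500→111/500; 187/1000+39/200→191/500; 197/1000+199/1000→99/250; 111/500+191/500→151/250; 99/250+151/250→1. L = 2799/1000 ≈ 2.7990.
L − H = 2.7990 − 2.7349 = 0.064 bits.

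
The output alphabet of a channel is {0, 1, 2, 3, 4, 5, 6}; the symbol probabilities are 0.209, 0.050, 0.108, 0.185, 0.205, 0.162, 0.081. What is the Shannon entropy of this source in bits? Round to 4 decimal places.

H = −Σ pᵢ log₂ pᵢ.
−0.209·log₂(0.209) = 0.4720
−0.050·log₂(0.050) = 0.2161
−0.108·log₂(0.108) = 0.3468
−0.185·log₂(0.185) = 0.4504
−0.205·log₂(0.205) = 0.4687
−0.162·log₂(0.162) = 0.4254
−0.081·log₂(0.081) = 0.2937
Sum ≈ 2.6730 → 2.6730 bits.

2.6730 bits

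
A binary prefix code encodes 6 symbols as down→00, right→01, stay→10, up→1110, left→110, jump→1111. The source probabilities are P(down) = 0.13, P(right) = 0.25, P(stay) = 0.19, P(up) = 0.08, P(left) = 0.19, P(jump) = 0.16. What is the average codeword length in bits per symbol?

L̄ = Σ pᵢ·ℓᵢ = 0.13·2 + 0.25·2 + 0.19·2 + 0.08·4 + 0.19·3 + 0.16·4 = 2.67 bits/symbol.

2.67 bits/symbol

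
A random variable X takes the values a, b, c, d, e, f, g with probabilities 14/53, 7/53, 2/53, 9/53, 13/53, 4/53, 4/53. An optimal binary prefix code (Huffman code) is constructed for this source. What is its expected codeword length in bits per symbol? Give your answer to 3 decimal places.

2.604 bits/symbol

Repeatedly combine the two least-probable nodes; the expected code length is the sum of the merged weights.
merge 2/53 + 4/53 → 6/53
merge 4/53 + 6/53 → 10/53
merge 7/53 + 9/53 → 16/53
merge 10/53 + 13/53 → 23/53
merge 14/53 + 16/53 → 30/53
merge 23/53 + 30/53 → 1
L = 6/53 + 10/53 + 16/53 + 23/53 + 30/53 + 1 = 138/53 ≈ 2.604 bits/symbol.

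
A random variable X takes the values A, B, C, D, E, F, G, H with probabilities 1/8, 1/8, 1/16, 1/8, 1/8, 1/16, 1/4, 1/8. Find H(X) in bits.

Each probability is a power of 1/2, so log₂(1/p) is an integer.
H = Σ p·log₂(1/p) = 1/8·3 + 1/8·3 + 1/16·4 + 1/8·3 + 1/8·3 + 1/16·4 + 1/4·2 + 1/8·3 = 2.875 bits.

2.875 bits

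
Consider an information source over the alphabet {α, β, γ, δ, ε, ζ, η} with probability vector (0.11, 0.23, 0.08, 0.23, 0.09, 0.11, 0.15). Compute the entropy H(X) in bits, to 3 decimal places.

H = −Σ pᵢ log₂ pᵢ.
−0.11·log₂(0.11) = 0.3503
−0.23·log₂(0.23) = 0.4877
−0.08·log₂(0.08) = 0.2915
−0.23·log₂(0.23) = 0.4877
−0.09·log₂(0.09) = 0.3127
−0.11·log₂(0.11) = 0.3503
−0.15·log₂(0.15) = 0.4105
Sum ≈ 2.6906 → 2.691 bits.

2.691 bits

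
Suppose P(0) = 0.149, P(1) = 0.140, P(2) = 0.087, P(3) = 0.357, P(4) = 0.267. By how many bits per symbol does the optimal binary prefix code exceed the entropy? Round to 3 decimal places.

Entropy H = −Σ p log₂ p ≈ 2.1520 bits.
Huffman merges: 87/1000+7/50→227/1000; 149/1000+227/1000→47/125; 267/1000+357/1000→78/125; 47/125+78/125→1. L = 2227/1000 ≈ 2.2270.
L − H = 2.2270 − 2.1520 = 0.075 bits.

0.075 bits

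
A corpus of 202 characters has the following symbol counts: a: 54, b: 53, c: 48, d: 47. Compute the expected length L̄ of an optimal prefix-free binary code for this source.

2 bits/symbol

Probabilities are the counts divided by 202.
Repeatedly combine the two least-probable nodes; the expected code length is the sum of the merged weights.
merge 47/202 + 24/101 → 95/202
merge 53/202 + 27/101 → 107/202
merge 95/202 + 107/202 → 1
L = 95/202 + 107/202 + 1 = 2 bits/symbol.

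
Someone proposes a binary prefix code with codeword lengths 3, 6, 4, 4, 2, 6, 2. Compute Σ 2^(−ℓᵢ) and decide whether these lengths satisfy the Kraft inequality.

With common denominator 2^6 = 64: Σ 2^(−ℓᵢ) = 8/64 + 1/64 + 4/64 + 4/64 + 16/64 + 1/64 + 16/64 = 50/64 = 0.78125.
Kraft's inequality requires Σ ≤ 1; here Σ = 0.78125 ≤ 1, so such a prefix code exists.

0.78125; yes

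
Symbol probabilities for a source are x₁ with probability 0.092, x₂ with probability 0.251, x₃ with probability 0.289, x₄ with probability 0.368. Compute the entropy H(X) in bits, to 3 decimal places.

1.866 bits

H = −Σ pᵢ log₂ pᵢ.
−0.092·log₂(0.092) = 0.3167
−0.251·log₂(0.251) = 0.5006
−0.289·log₂(0.289) = 0.5176
−0.368·log₂(0.368) = 0.5307
Sum ≈ 1.8655 → 1.866 bits.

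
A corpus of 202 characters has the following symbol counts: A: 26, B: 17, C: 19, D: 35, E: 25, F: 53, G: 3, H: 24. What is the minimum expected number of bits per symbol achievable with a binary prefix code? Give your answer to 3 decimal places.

Probabilities are the counts divided by 202.
Repeatedly combine the two least-probable nodes; the expected code length is the sum of the merged weights.
merge 3/202 + 17/202 → 10/101
merge 19/202 + 10/101 → 39/202
merge 12/101 + 25/202 → 49/202
merge 13/101 + 35/202 → 61/202
merge 39/202 + 49/202 → 44/101
merge 53/202 + 61/202 → 57/101
merge 44/101 + 57/101 → 1
L = 10/101 + 39/202 + 49/202 + 61/202 + 44/101 + 57/101 + 1 = 573/202 ≈ 2.837 bits/symbol.

2.837 bits/symbol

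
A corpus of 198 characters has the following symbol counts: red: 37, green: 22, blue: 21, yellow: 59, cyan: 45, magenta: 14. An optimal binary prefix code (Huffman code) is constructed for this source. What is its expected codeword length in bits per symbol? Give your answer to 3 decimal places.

2.465 bits/symbol

Probabilities are the counts divided by 198.
Repeatedly combine the two least-probable nodes; the expected code length is the sum of the merged weights.
merge 7/99 + 7/66 → 35/198
merge 1/9 + 35/198 → 19/66
merge 37/198 + 5/22 → 41/99
merge 19/66 + 59/198 → 58/99
merge 41/99 + 58/99 → 1
L = 35/198 + 19/66 + 41/99 + 58/99 + 1 = 244/99 ≈ 2.465 bits/symbol.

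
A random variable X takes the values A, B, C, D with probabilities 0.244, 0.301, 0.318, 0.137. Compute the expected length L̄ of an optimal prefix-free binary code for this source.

Repeatedly combine the two least-probable nodes; the expected code length is the sum of the merged weights.
merge 137/1000 + 61/250 → 381/1000
merge 301/1000 + 159/500 → 619/1000
merge 381/1000 + 619/1000 → 1
L = 381/1000 + 619/1000 + 1 = 2 bits/symbol.

2 bits/symbol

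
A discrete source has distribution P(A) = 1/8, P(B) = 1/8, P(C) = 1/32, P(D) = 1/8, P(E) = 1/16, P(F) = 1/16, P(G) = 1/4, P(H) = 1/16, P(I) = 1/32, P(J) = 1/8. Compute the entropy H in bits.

3.0625 bits

Each probability is a power of 1/2, so log₂(1/p) is an integer.
H = Σ p·log₂(1/p) = 1/8·3 + 1/8·3 + 1/32·5 + 1/8·3 + 1/16·4 + 1/16·4 + 1/4·2 + 1/16·4 + 1/32·5 + 1/8·3 = 3.0625 bits.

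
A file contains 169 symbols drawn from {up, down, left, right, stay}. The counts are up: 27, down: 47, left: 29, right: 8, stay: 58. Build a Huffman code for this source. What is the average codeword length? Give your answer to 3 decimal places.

2.207 bits/symbol

Probabilities are the counts divided by 169.
Repeatedly combine the two least-probable nodes; the expected code length is the sum of the merged weights.
merge 8/169 + 27/169 → 35/169
merge 29/169 + 35/169 → 64/169
merge 47/169 + 58/169 → 105/169
merge 64/169 + 105/169 → 1
L = 35/169 + 64/169 + 105/169 + 1 = 373/169 ≈ 2.207 bits/symbol.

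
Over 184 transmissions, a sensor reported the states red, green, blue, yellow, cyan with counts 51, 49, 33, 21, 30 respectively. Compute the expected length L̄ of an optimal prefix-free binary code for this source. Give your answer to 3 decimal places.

Probabilities are the counts divided by 184.
Repeatedly combine the two least-probable nodes; the expected code length is the sum of the merged weights.
merge 21/184 + 15/92 → 51/184
merge 33/184 + 49/184 → 41/92
merge 51/184 + 51/184 → 51/92
merge 41/92 + 51/92 → 1
L = 51/184 + 41/92 + 51/92 + 1 = 419/184 ≈ 2.277 bits/symbol.

2.277 bits/symbol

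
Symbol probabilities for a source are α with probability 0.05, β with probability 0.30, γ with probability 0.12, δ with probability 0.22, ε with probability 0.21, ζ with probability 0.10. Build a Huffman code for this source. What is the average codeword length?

Repeatedly combine the two least-probable nodes; the expected code length is the sum of the merged weights.
merge 1/20 + 1/10 → 3/20
merge 3/25 + 3/20 → 27/100
merge 21/100 + 11/50 → 43/100
merge 27/100 + 3/10 → 57/100
merge 43/100 + 57/100 → 1
L = 3/20 + 27/100 + 43/100 + 57/100 + 1 = 121/50 = 2.42 bits/symbol.

2.42 bits/symbol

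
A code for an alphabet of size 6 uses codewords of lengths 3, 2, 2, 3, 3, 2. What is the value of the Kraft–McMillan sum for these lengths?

With common denominator 2^3 = 8: Σ 2^(−ℓᵢ) = 1/8 + 2/8 + 2/8 + 1/8 + 1/8 + 2/8 = 9/8 = 1.125.

1.125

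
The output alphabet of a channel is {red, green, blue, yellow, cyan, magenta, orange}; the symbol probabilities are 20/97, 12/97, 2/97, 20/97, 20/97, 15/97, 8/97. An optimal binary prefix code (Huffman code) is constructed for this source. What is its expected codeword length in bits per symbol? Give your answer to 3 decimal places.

Repeatedly combine the two least-probable nodes; the expected code length is the sum of the merged weights.
merge 2/97 + 8/97 → 10/97
merge 10/97 + 12/97 → 22/97
merge 15/97 + 20/97 → 35/97
merge 20/97 + 20/97 → 40/97
merge 22/97 + 35/97 → 57/97
merge 40/97 + 57/97 → 1
L = 10/97 + 22/97 + 35/97 + 40/97 + 57/97 + 1 = 261/97 ≈ 2.691 bits/symbol.

2.691 bits/symbol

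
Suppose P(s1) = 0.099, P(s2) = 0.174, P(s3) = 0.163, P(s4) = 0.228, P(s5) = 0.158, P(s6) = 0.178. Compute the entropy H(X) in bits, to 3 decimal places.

H = −Σ pᵢ log₂ pᵢ.
−0.099·log₂(0.099) = 0.3303
−0.174·log₂(0.174) = 0.4390
−0.163·log₂(0.163) = 0.4266
−0.228·log₂(0.228) = 0.4863
−0.158·log₂(0.158) = 0.4206
−0.178·log₂(0.178) = 0.4432
Sum ≈ 2.5460 → 2.546 bits.

2.546 bits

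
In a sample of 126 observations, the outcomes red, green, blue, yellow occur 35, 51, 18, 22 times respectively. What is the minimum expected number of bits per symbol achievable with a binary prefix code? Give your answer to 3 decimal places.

1.913 bits/symbol

Probabilities are the counts divided by 126.
Repeatedly combine the two least-probable nodes; the expected code length is the sum of the merged weights.
merge 1/7 + 11/63 → 20/63
merge 5/18 + 20/63 → 25/42
merge 17/42 + 25/42 → 1
L = 20/63 + 25/42 + 1 = 241/126 ≈ 1.913 bits/symbol.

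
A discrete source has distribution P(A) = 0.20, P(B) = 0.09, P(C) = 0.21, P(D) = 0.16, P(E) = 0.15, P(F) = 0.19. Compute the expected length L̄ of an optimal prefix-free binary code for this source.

2.59 bits/symbol

Repeatedly combine the two least-probable nodes; the expected code length is the sum of the merged weights.
merge 9/100 + 3/20 → 6/25
merge 4/25 + 19/100 → 7/20
merge 1/5 + 21/100 → 41/100
merge 6/25 + 7/20 → 59/100
merge 41/100 + 59/100 → 1
L = 6/25 + 7/20 + 41/100 + 59/100 + 1 = 259/100 = 2.59 bits/symbol.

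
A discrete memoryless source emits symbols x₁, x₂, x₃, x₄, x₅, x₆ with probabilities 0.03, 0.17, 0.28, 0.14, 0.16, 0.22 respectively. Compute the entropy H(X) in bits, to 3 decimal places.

2.401 bits

H = −Σ pᵢ log₂ pᵢ.
−0.03·log₂(0.03) = 0.1518
−0.17·log₂(0.17) = 0.4346
−0.28·log₂(0.28) = 0.5142
−0.14·log₂(0.14) = 0.3971
−0.16·log₂(0.16) = 0.4230
−0.22·log₂(0.22) = 0.4806
Sum ≈ 2.4013 → 2.401 bits.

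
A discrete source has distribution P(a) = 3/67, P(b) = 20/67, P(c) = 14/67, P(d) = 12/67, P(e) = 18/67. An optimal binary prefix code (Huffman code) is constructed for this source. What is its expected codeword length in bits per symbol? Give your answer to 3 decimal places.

2.224 bits/symbol

Repeatedly combine the two least-probable nodes; the expected code length is the sum of the merged weights.
merge 3/67 + 12/67 → 15/67
merge 14/67 + 15/67 → 29/67
merge 18/67 + 20/67 → 38/67
merge 29/67 + 38/67 → 1
L = 15/67 + 29/67 + 38/67 + 1 = 149/67 ≈ 2.224 bits/symbol.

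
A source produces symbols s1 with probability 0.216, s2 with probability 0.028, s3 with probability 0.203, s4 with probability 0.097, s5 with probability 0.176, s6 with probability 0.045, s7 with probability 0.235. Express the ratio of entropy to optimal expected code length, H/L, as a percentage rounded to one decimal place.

98.5%

Entropy H = −Σ p log₂ p ≈ 2.5489 bits.
Huffman merges: 7/250+9/200→73/1000; 73/1000+97/1000→17/100; 17/100+22/125→173/500; 203/1000+27/125→419/1000; 47/200+173/500→581/1000; 419/1000+581/1000→1. L = 2589/1000 ≈ 2.5890.
Efficiency = H/L = 2.5489/2.5890 = 98.5%.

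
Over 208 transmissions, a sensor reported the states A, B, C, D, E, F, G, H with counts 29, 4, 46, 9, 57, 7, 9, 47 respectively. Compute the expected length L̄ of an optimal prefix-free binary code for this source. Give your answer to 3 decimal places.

Probabilities are the counts divided by 208.
Repeatedly combine the two least-probable nodes; the expected code length is the sum of the merged weights.
merge 1/52 + 7/208 → 11/208
merge 9/208 + 9/208 → 9/104
merge 11/208 + 9/104 → 29/208
merge 29/208 + 29/208 → 29/104
merge 23/104 + 47/208 → 93/208
merge 57/208 + 29/104 → 115/208
merge 93/208 + 115/208 → 1
L = 11/208 + 9/104 + 29/208 + 29/104 + 93/208 + 115/208 + 1 = 133/52 ≈ 2.558 bits/symbol.

2.558 bits/symbol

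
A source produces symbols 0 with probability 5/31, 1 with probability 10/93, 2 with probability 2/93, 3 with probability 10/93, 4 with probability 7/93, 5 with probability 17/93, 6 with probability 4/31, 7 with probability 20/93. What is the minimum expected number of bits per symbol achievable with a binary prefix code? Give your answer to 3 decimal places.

2.882 bits/symbol

Repeatedly combine the two least-probable nodes; the expected code length is the sum of the merged weights.
merge 2/93 + 7/93 → 3/31
merge 3/31 + 10/93 → 19/93
merge 10/93 + 4/31 → 22/93
merge 5/31 + 17/93 → 32/93
merge 19/93 + 20/93 → 13/31
merge 22/93 + 32/93 → 18/31
merge 13/31 + 18/31 → 1
L = 3/31 + 19/93 + 22/93 + 32/93 + 13/31 + 18/31 + 1 = 268/93 ≈ 2.882 bits/symbol.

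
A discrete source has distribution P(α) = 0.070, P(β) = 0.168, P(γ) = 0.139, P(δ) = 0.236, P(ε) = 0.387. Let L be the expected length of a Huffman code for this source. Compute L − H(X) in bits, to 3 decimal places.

0.081 bits

Entropy H = −Σ p log₂ p ≈ 2.1183 bits.
Huffman merges: 7/100+139/1000→209/1000; 21/125+209/1000→377/1000; 59/250+377/1000→613/1000; 387/1000+613/1000→1. L = 2199/1000 ≈ 2.1990.
L − H = 2.1990 − 2.1183 = 0.081 bits.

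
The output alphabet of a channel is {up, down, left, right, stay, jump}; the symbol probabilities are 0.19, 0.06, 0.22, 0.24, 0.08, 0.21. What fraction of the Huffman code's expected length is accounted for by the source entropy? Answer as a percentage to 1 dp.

Entropy H = −Σ p log₂ p ≈ 2.4378 bits.
Huffman merges: 3/50+2/25→7/50; 7/50+19/100→33/100; 21/100+11/50→43/100; 6/25+33/100→57/100; 43/100+57/100→1. L = 247/100 ≈ 2.4700.
Efficiency = H/L = 2.4378/2.4700 = 98.7%.

98.7%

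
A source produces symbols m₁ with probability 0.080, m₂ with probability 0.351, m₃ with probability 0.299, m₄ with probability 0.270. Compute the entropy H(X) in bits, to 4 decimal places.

H = −Σ pᵢ log₂ pᵢ.
−0.080·log₂(0.080) = 0.2915
−0.351·log₂(0.351) = 0.5302
−0.299·log₂(0.299) = 0.5208
−0.270·log₂(0.270) = 0.5100
Sum ≈ 1.8525 → 1.8525 bits.

1.8525 bits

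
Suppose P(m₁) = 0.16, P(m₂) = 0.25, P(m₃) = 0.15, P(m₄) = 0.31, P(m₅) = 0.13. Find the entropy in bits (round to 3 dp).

H = −Σ pᵢ log₂ pᵢ.
−0.16·log₂(0.16) = 0.4230
−0.25·log₂(0.25) = 0.5000
−0.15·log₂(0.15) = 0.4105
−0.31·log₂(0.31) = 0.5238
−0.13·log₂(0.13) = 0.3826
Sum ≈ 2.2400 → 2.240 bits.

2.240 bits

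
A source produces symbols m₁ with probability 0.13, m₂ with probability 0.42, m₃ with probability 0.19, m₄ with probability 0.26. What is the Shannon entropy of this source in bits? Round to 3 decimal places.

H = −Σ pᵢ log₂ pᵢ.
−0.13·log₂(0.13) = 0.3826
−0.42·log₂(0.42) = 0.5256
−0.19·log₂(0.19) = 0.4552
−0.26·log₂(0.26) = 0.5053
Sum ≈ 1.8688 → 1.869 bits.

1.869 bits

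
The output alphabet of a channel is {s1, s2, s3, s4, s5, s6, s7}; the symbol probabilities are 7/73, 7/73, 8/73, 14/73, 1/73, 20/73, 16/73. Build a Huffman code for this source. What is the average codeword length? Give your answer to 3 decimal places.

Repeatedly combine the two least-probable nodes; the expected code length is the sum of the merged weights.
merge 1/73 + 7/73 → 8/73
merge 7/73 + 8/73 → 15/73
merge 8/73 + 14/73 → 22/73
merge 15/73 + 16/73 → 31/73
merge 20/73 + 22/73 → 42/73
merge 31/73 + 42/73 → 1
L = 8/73 + 15/73 + 22/73 + 31/73 + 42/73 + 1 = 191/73 ≈ 2.616 bits/symbol.

2.616 bits/symbol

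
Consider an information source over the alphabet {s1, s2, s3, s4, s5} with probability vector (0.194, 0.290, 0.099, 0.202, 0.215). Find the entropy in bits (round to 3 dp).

H = −Σ pᵢ log₂ pᵢ.
−0.194·log₂(0.194) = 0.4590
−0.290·log₂(0.290) = 0.5179
−0.099·log₂(0.099) = 0.3303
−0.202·log₂(0.202) = 0.4661
−0.215·log₂(0.215) = 0.4768
Sum ≈ 2.2501 → 2.250 bits.

2.250 bits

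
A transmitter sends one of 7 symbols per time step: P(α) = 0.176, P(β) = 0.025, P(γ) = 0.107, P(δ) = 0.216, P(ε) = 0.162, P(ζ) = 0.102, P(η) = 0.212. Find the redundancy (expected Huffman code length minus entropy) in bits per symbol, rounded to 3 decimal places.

0.067 bits

Entropy H = −Σ p log₂ p ≈ 2.6325 bits.
Huffman merges: 1/40+51/500→127/1000; 107/1000+127/1000→117/500; 81/500+22/125→169/500; 53/250+27/125→107/250; 117/500+169/500→143/250; 107/250+143/250→1. L = 2699/1000 ≈ 2.6990.
L − H = 2.6990 − 2.6325 = 0.067 bits.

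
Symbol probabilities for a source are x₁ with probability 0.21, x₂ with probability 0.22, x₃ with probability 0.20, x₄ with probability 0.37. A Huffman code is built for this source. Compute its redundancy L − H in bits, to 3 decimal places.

Entropy H = −Σ p log₂ p ≈ 1.9485 bits.
Huffman merges: 1/5+21/100→41/100; 11/50+37/100→59/100; 41/100+59/100→1. L = 2 ≈ 2.0000.
L − H = 2.0000 − 1.9485 = 0.051 bits.

0.051 bits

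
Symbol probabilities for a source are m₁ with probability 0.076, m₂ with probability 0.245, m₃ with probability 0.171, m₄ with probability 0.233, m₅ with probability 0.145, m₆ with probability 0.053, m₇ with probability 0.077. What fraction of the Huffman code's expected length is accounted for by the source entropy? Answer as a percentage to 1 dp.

98.8%

Entropy H = −Σ p log₂ p ≈ 2.6184 bits.
Huffman merges: 53/1000+19/250→129/1000; 77/1000+129/1000→103/500; 29/200+171/1000→79/250; 103/500+233/1000→439/1000; 49/200+79/250→561/1000; 439/1000+561/1000→1. L = 2651/1000 ≈ 2.6510.
Efficiency = H/L = 2.6184/2.6510 = 98.8%.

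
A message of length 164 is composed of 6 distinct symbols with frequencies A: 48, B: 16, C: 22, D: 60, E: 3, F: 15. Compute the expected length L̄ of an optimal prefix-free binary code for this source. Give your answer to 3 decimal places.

2.293 bits/symbol

Probabilities are the counts divided by 164.
Repeatedly combine the two least-probable nodes; the expected code length is the sum of the merged weights.
merge 3/164 + 15/164 → 9/82
merge 4/41 + 9/82 → 17/82
merge 11/82 + 17/82 → 14/41
merge 12/41 + 14/41 → 26/41
merge 15/41 + 26/41 → 1
L = 9/82 + 17/82 + 14/41 + 26/41 + 1 = 94/41 ≈ 2.293 bits/symbol.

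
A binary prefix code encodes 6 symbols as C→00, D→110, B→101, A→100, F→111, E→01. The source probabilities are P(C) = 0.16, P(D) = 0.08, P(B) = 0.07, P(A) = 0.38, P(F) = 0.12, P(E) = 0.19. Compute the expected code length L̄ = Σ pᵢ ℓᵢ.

2.65 bits/symbol

L̄ = Σ pᵢ·ℓᵢ = 0.16·2 + 0.08·3 + 0.07·3 + 0.38·3 + 0.12·3 + 0.19·2 = 2.65 bits/symbol.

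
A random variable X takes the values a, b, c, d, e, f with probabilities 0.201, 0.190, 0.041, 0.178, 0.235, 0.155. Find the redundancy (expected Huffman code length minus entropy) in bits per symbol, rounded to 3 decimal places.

Entropy H = −Σ p log₂ p ≈ 2.4605 bits.
Huffman merges: 41/1000+31/200→49/250; 89/500+19/100→46/125; 49/250+201/1000→397/1000; 47/200+46/125→603/1000; 397/1000+603/1000→1. L = 641/250 ≈ 2.5640.
L − H = 2.5640 − 2.4605 = 0.103 bits.

0.103 bits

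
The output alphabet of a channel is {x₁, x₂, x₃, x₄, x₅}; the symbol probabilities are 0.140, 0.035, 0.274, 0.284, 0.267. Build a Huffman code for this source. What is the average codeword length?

2.175 bits/symbol

Repeatedly combine the two least-probable nodes; the expected code length is the sum of the merged weights.
merge 7/200 + 7/50 → 7/40
merge 7/40 + 267/1000 → 221/500
merge 137/500 + 71/250 → 279/500
merge 221/500 + 279/500 → 1
L = 7/40 + 221/500 + 279/500 + 1 = 87/40 = 2.175 bits/symbol.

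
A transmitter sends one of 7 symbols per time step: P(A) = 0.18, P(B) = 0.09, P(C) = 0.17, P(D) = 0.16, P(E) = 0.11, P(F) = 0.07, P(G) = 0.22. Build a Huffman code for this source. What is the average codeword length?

Repeatedly combine the two least-probable nodes; the expected code length is the sum of the merged weights.
merge 7/100 + 9/100 → 4/25
merge 11/100 + 4/25 → 27/100
merge 4/25 + 17/100 → 33/100
merge 9/50 + 11/50 → 2/5
merge 27/100 + 33/100 → 3/5
merge 2/5 + 3/5 → 1
L = 4/25 + 27/100 + 33/100 + 2/5 + 3/5 + 1 = 69/25 = 2.76 bits/symbol.

2.76 bits/symbol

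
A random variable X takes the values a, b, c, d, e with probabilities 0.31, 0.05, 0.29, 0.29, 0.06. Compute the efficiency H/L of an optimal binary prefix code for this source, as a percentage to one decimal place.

95.7%

Entropy H = −Σ p log₂ p ≈ 2.0192 bits.
Huffman merges: 1/20+3/50→11/100; 11/100+29/100→2/5; 29/100+31/100→3/5; 2/5+3/5→1. L = 211/100 ≈ 2.1100.
Efficiency = H/L = 2.0192/2.1100 = 95.7%.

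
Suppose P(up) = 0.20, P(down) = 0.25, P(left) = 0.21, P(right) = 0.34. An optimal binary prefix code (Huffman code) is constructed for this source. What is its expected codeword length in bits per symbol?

2 bits/symbol

Repeatedly combine the two least-probable nodes; the expected code length is the sum of the merged weights.
merge 1/5 + 21/100 → 41/100
merge 1/4 + 17/50 → 59/100
merge 41/100 + 59/100 → 1
L = 41/100 + 59/100 + 1 = 2 bits/symbol.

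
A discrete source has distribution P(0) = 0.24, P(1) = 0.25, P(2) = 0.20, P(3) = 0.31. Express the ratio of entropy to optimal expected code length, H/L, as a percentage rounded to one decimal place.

99.1%

Entropy H = −Σ p log₂ p ≈ 1.9823 bits.
Huffman merges: 1/5+6/25→11/25; 1/4+31/100→14/25; 11/25+14/25→1. L = 2 ≈ 2.0000.
Efficiency = H/L = 1.9823/2.0000 = 99.1%.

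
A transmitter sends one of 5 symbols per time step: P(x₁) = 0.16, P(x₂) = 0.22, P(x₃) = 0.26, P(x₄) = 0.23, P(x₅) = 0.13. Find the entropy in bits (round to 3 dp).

2.279 bits

H = −Σ pᵢ log₂ pᵢ.
−0.16·log₂(0.16) = 0.4230
−0.22·log₂(0.22) = 0.4806
−0.26·log₂(0.26) = 0.5053
−0.23·log₂(0.23) = 0.4877
−0.13·log₂(0.13) = 0.3826
Sum ≈ 2.2792 → 2.279 bits.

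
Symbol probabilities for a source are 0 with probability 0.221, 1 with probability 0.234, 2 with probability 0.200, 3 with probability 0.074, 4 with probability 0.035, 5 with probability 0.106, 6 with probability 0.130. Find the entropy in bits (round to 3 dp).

2.609 bits

H = −Σ pᵢ log₂ pᵢ.
−0.221·log₂(0.221) = 0.4813
−0.234·log₂(0.234) = 0.4903
−0.200·log₂(0.200) = 0.4644
−0.074·log₂(0.074) = 0.2780
−0.035·log₂(0.035) = 0.1693
−0.106·log₂(0.106) = 0.3432
−0.130·log₂(0.130) = 0.3826
Sum ≈ 2.6091 → 2.609 bits.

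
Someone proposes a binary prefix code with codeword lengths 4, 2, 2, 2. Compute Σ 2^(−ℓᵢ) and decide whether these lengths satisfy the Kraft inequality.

With common denominator 2^4 = 16: Σ 2^(−ℓᵢ) = 1/16 + 4/16 + 4/16 + 4/16 = 13/16 = 0.8125.
Kraft's inequality requires Σ ≤ 1; here Σ = 0.8125 ≤ 1, so such a prefix code exists.

0.8125; yes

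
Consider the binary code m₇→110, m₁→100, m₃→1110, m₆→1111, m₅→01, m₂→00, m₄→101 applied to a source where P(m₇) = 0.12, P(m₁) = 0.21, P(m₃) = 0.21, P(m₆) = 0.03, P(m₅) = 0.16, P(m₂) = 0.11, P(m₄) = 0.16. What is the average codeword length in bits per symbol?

2.97 bits/symbol

L̄ = Σ pᵢ·ℓᵢ = 0.12·3 + 0.21·3 + 0.21·4 + 0.03·4 + 0.16·2 + 0.11·2 + 0.16·3 = 2.97 bits/symbol.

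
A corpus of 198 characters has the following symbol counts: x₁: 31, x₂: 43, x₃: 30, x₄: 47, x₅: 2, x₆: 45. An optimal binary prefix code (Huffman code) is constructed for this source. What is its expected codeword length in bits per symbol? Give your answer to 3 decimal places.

2.480 bits/symbol

Probabilities are the counts divided by 198.
Repeatedly combine the two least-probable nodes; the expected code length is the sum of the merged weights.
merge 1/99 + 5/33 → 16/99
merge 31/198 + 16/99 → 7/22
merge 43/198 + 5/22 → 4/9
merge 47/198 + 7/22 → 5/9
merge 4/9 + 5/9 → 1
L = 16/99 + 7/22 + 4/9 + 5/9 + 1 = 491/198 ≈ 2.480 bits/symbol.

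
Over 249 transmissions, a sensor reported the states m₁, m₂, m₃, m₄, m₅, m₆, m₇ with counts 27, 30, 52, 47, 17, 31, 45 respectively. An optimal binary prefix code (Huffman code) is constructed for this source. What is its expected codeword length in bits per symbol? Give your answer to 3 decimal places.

Probabilities are the counts divided by 249.
Repeatedly combine the two least-probable nodes; the expected code length is the sum of the merged weights.
merge 17/249 + 9/83 → 44/249
merge 10/83 + 31/249 → 61/249
merge 44/249 + 15/83 → 89/249
merge 47/249 + 52/249 → 33/83
merge 61/249 + 89/249 → 50/83
merge 33/83 + 50/83 → 1
L = 44/249 + 61/249 + 89/249 + 33/83 + 50/83 + 1 = 692/249 ≈ 2.779 bits/symbol.

2.779 bits/symbol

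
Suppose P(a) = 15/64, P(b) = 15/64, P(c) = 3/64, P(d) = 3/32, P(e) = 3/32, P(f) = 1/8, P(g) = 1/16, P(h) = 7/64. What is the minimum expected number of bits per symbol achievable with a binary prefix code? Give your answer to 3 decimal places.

2.828 bits/symbol

Repeatedly combine the two least-probable nodes; the expected code length is the sum of the merged weights.
merge 3/64 + 1/16 → 7/64
merge 3/32 + 3/32 → 3/16
merge 7/64 + 7/64 → 7/32
merge 1/8 + 3/16 → 5/16
merge 7/32 + 15/64 → 29/64
merge 15/64 + 5/16 → 35/64
merge 29/64 + 35/64 → 1
L = 7/64 + 3/16 + 7/32 + 5/16 + 29/64 + 35/64 + 1 = 181/64 ≈ 2.828 bits/symbol.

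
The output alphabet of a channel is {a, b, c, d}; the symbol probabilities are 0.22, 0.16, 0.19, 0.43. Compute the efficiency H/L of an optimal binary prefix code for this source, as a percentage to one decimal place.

98.0%

Entropy H = −Σ p log₂ p ≈ 1.8824 bits.
Huffman merges: 4/25+19/100→7/20; 11/50+7/20→57/100; 43/100+57/100→1. L = 48/25 ≈ 1.9200.
Efficiency = H/L = 1.8824/1.9200 = 98.0%.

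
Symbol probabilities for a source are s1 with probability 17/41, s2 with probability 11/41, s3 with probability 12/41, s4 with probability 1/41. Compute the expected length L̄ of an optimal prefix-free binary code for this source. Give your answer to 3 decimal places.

Repeatedly combine the two least-probable nodes; the expected code length is the sum of the merged weights.
merge 1/41 + 11/41 → 12/41
merge 12/41 + 12/41 → 24/41
merge 17/41 + 24/41 → 1
L = 12/41 + 24/41 + 1 = 77/41 ≈ 1.878 bits/symbol.

1.878 bits/symbol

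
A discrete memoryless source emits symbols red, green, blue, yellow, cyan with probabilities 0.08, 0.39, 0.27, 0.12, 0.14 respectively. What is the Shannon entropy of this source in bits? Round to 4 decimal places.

H = −Σ pᵢ log₂ pᵢ.
−0.08·log₂(0.08) = 0.2915
−0.39·log₂(0.39) = 0.5298
−0.27·log₂(0.27) = 0.5100
−0.12·log₂(0.12) = 0.3671
−0.14·log₂(0.14) = 0.3971
Sum ≈ 2.0955 → 2.0955 bits.

2.0955 bits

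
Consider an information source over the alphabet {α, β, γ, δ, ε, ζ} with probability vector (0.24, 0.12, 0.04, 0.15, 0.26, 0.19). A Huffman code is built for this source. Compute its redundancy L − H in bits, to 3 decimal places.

Entropy H = −Σ p log₂ p ≈ 2.4180 bits.
Huffman merges: 1/25+3/25→4/25; 3/20+4/25→31/100; 19/100+6/25→43/100; 13/50+31/100→57/100; 43/100+57/100→1. L = 247/100 ≈ 2.4700.
L − H = 2.4700 − 2.4180 = 0.052 bits.

0.052 bits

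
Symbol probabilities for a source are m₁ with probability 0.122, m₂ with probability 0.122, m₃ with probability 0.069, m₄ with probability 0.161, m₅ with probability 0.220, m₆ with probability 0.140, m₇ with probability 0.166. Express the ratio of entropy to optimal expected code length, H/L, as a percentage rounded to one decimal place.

98.5%

Entropy H = −Σ p log₂ p ≈ 2.7387 bits.
Huffman merges: 69/1000+61/500→191/1000; 61/500+7/50→131/500; 161/1000+83/500→327/1000; 191/1000+11/50→411/1000; 131/500+327/1000→589/1000; 411/1000+589/1000→1. L = 139/50 ≈ 2.7800.
Efficiency = H/L = 2.7387/2.7800 = 98.5%.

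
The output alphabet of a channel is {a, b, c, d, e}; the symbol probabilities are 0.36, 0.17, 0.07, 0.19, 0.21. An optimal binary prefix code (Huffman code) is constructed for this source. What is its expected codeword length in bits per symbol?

2.24 bits/symbol

Repeatedly combine the two least-probable nodes; the expected code length is the sum of the merged weights.
merge 7/100 + 17/100 → 6/25
merge 19/100 + 21/100 → 2/5
merge 6/25 + 9/25 → 3/5
merge 2/5 + 3/5 → 1
L = 6/25 + 2/5 + 3/5 + 1 = 56/25 = 2.24 bits/symbol.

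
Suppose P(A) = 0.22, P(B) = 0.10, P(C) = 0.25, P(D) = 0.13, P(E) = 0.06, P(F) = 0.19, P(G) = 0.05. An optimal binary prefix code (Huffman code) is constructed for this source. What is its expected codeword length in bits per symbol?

Repeatedly combine the two least-probable nodes; the expected code length is the sum of the merged weights.
merge 1/20 + 3/50 → 11/100
merge 1/10 + 11/100 → 21/100
merge 13/100 + 19/100 → 8/25
merge 21/100 + 11/50 → 43/100
merge 1/4 + 8/25 → 57/100
merge 43/100 + 57/100 → 1
L = 11/100 + 21/100 + 8/25 + 43/100 + 57/100 + 1 = 66/25 = 2.64 bits/symbol.

2.64 bits/symbol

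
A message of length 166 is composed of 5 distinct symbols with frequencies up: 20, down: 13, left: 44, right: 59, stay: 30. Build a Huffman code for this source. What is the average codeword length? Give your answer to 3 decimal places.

Probabilities are the counts divided by 166.
Repeatedly combine the two least-probable nodes; the expected code length is the sum of the merged weights.
merge 13/166 + 10/83 → 33/166
merge 15/83 + 33/166 → 63/166
merge 22/83 + 59/166 → 103/166
merge 63/166 + 103/166 → 1
L = 33/166 + 63/166 + 103/166 + 1 = 365/166 ≈ 2.199 bits/symbol.

2.199 bits/symbol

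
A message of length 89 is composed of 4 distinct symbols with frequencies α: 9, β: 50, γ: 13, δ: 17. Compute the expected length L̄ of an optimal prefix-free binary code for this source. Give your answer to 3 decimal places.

Probabilities are the counts divided by 89.
Repeatedly combine the two least-probable nodes; the expected code length is the sum of the merged weights.
merge 9/89 + 13/89 → 22/89
merge 17/89 + 22/89 → 39/89
merge 39/89 + 50/89 → 1
L = 22/89 + 39/89 + 1 = 150/89 ≈ 1.685 bits/symbol.

1.685 bits/symbol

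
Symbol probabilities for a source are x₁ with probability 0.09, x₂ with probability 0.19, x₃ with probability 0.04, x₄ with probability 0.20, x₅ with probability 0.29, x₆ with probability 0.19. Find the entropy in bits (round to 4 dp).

H = −Σ pᵢ log₂ pᵢ.
−0.09·log₂(0.09) = 0.3127
−0.19·log₂(0.19) = 0.4552
−0.04·log₂(0.04) = 0.1858
−0.20·log₂(0.20) = 0.4644
−0.29·log₂(0.29) = 0.5179
−0.19·log₂(0.19) = 0.4552
Sum ≈ 2.3912 → 2.3912 bits.

2.3912 bits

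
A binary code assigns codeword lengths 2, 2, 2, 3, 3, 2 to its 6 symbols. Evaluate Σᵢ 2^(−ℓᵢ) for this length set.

1.25

With common denominator 2^3 = 8: Σ 2^(−ℓᵢ) = 2/8 + 2/8 + 2/8 + 1/8 + 1/8 + 2/8 = 10/8 = 1.25.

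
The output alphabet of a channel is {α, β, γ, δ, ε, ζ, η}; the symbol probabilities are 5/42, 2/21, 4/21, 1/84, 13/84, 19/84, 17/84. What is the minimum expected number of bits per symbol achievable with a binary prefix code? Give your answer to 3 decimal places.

Repeatedly combine the two least-probable nodes; the expected code length is the sum of the merged weights.
merge 1/84 + 2/21 → 3/28
merge 3/28 + 5/42 → 19/84
merge 13/84 + 4/21 → 29/84
merge 17/84 + 19/84 → 3/7
merge 19/84 + 29/84 → 4/7
merge 3/7 + 4/7 → 1
L = 3/28 + 19/84 + 29/84 + 3/7 + 4/7 + 1 = 75/28 ≈ 2.679 bits/symbol.

2.679 bits/symbol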